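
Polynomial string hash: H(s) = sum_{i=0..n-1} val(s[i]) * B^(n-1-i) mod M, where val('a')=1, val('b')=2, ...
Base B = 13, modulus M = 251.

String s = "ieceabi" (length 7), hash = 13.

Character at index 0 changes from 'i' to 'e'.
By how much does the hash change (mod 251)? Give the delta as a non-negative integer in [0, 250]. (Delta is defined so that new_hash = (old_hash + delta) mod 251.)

Delta formula: (val(new) - val(old)) * B^(n-1-k) mod M
  val('e') - val('i') = 5 - 9 = -4
  B^(n-1-k) = 13^6 mod 251 = 79
  Delta = -4 * 79 mod 251 = 186

Answer: 186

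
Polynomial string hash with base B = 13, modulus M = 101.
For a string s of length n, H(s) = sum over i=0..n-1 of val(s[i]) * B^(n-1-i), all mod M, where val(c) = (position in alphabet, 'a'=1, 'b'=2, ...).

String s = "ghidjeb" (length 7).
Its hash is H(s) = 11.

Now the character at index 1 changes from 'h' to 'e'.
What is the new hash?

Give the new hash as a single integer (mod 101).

val('h') = 8, val('e') = 5
Position k = 1, exponent = n-1-k = 5
B^5 mod M = 13^5 mod 101 = 17
Delta = (5 - 8) * 17 mod 101 = 50
New hash = (11 + 50) mod 101 = 61

Answer: 61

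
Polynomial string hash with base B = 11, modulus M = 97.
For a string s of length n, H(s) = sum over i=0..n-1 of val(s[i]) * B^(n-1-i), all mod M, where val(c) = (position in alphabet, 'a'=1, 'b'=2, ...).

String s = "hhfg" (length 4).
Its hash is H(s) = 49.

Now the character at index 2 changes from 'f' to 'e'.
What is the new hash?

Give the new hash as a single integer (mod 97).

val('f') = 6, val('e') = 5
Position k = 2, exponent = n-1-k = 1
B^1 mod M = 11^1 mod 97 = 11
Delta = (5 - 6) * 11 mod 97 = 86
New hash = (49 + 86) mod 97 = 38

Answer: 38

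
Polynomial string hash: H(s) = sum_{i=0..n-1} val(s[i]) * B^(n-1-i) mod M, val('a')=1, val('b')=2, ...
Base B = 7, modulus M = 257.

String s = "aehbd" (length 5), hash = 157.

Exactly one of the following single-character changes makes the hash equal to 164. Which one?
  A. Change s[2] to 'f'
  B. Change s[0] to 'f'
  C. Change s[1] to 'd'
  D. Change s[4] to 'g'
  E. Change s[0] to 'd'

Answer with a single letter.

Answer: E

Derivation:
Option A: s[2]='h'->'f', delta=(6-8)*7^2 mod 257 = 159, hash=157+159 mod 257 = 59
Option B: s[0]='a'->'f', delta=(6-1)*7^4 mod 257 = 183, hash=157+183 mod 257 = 83
Option C: s[1]='e'->'d', delta=(4-5)*7^3 mod 257 = 171, hash=157+171 mod 257 = 71
Option D: s[4]='d'->'g', delta=(7-4)*7^0 mod 257 = 3, hash=157+3 mod 257 = 160
Option E: s[0]='a'->'d', delta=(4-1)*7^4 mod 257 = 7, hash=157+7 mod 257 = 164 <-- target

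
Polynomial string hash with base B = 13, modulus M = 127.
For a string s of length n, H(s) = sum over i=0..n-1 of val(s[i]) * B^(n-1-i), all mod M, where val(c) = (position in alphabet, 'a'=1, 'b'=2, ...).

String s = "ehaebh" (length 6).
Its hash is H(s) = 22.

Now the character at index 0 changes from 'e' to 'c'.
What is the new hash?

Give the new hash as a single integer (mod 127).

val('e') = 5, val('c') = 3
Position k = 0, exponent = n-1-k = 5
B^5 mod M = 13^5 mod 127 = 72
Delta = (3 - 5) * 72 mod 127 = 110
New hash = (22 + 110) mod 127 = 5

Answer: 5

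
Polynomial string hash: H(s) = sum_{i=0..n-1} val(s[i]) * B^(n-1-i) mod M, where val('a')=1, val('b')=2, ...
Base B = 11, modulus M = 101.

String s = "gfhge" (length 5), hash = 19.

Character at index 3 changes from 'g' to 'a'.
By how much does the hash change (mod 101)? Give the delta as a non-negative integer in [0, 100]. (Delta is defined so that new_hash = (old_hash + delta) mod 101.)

Delta formula: (val(new) - val(old)) * B^(n-1-k) mod M
  val('a') - val('g') = 1 - 7 = -6
  B^(n-1-k) = 11^1 mod 101 = 11
  Delta = -6 * 11 mod 101 = 35

Answer: 35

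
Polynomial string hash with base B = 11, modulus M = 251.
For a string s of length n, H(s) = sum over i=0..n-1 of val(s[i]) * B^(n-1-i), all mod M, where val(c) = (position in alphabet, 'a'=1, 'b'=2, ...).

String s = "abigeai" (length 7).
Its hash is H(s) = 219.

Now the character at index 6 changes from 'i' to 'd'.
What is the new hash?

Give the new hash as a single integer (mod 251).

val('i') = 9, val('d') = 4
Position k = 6, exponent = n-1-k = 0
B^0 mod M = 11^0 mod 251 = 1
Delta = (4 - 9) * 1 mod 251 = 246
New hash = (219 + 246) mod 251 = 214

Answer: 214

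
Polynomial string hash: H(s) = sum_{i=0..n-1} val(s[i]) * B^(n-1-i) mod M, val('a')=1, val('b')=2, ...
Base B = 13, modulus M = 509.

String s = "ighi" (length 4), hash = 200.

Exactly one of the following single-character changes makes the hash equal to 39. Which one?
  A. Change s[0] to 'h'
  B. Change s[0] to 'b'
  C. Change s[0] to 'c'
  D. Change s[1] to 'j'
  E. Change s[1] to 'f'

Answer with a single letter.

Option A: s[0]='i'->'h', delta=(8-9)*13^3 mod 509 = 348, hash=200+348 mod 509 = 39 <-- target
Option B: s[0]='i'->'b', delta=(2-9)*13^3 mod 509 = 400, hash=200+400 mod 509 = 91
Option C: s[0]='i'->'c', delta=(3-9)*13^3 mod 509 = 52, hash=200+52 mod 509 = 252
Option D: s[1]='g'->'j', delta=(10-7)*13^2 mod 509 = 507, hash=200+507 mod 509 = 198
Option E: s[1]='g'->'f', delta=(6-7)*13^2 mod 509 = 340, hash=200+340 mod 509 = 31

Answer: A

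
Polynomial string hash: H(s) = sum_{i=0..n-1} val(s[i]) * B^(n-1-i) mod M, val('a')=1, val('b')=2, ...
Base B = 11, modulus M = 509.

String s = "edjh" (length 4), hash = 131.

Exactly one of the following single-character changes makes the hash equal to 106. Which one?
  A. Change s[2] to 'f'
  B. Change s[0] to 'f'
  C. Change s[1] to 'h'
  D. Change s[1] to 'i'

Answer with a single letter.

Answer: C

Derivation:
Option A: s[2]='j'->'f', delta=(6-10)*11^1 mod 509 = 465, hash=131+465 mod 509 = 87
Option B: s[0]='e'->'f', delta=(6-5)*11^3 mod 509 = 313, hash=131+313 mod 509 = 444
Option C: s[1]='d'->'h', delta=(8-4)*11^2 mod 509 = 484, hash=131+484 mod 509 = 106 <-- target
Option D: s[1]='d'->'i', delta=(9-4)*11^2 mod 509 = 96, hash=131+96 mod 509 = 227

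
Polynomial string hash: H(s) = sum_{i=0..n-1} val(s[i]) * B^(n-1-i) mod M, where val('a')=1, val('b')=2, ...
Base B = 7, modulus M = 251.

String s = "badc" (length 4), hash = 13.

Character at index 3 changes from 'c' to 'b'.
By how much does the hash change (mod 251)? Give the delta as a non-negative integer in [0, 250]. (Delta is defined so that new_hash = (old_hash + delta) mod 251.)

Delta formula: (val(new) - val(old)) * B^(n-1-k) mod M
  val('b') - val('c') = 2 - 3 = -1
  B^(n-1-k) = 7^0 mod 251 = 1
  Delta = -1 * 1 mod 251 = 250

Answer: 250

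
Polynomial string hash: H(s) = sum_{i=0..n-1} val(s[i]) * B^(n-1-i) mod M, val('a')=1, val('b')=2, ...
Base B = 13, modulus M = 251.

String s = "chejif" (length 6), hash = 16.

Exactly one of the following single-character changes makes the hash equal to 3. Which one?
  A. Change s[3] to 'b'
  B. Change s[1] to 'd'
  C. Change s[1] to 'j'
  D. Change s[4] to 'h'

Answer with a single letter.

Answer: D

Derivation:
Option A: s[3]='j'->'b', delta=(2-10)*13^2 mod 251 = 154, hash=16+154 mod 251 = 170
Option B: s[1]='h'->'d', delta=(4-8)*13^4 mod 251 = 212, hash=16+212 mod 251 = 228
Option C: s[1]='h'->'j', delta=(10-8)*13^4 mod 251 = 145, hash=16+145 mod 251 = 161
Option D: s[4]='i'->'h', delta=(8-9)*13^1 mod 251 = 238, hash=16+238 mod 251 = 3 <-- target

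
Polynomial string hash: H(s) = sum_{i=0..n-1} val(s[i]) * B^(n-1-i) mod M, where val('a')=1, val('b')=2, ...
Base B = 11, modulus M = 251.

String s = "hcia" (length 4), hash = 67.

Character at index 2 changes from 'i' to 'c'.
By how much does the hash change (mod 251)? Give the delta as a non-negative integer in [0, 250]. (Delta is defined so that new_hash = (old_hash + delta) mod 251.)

Delta formula: (val(new) - val(old)) * B^(n-1-k) mod M
  val('c') - val('i') = 3 - 9 = -6
  B^(n-1-k) = 11^1 mod 251 = 11
  Delta = -6 * 11 mod 251 = 185

Answer: 185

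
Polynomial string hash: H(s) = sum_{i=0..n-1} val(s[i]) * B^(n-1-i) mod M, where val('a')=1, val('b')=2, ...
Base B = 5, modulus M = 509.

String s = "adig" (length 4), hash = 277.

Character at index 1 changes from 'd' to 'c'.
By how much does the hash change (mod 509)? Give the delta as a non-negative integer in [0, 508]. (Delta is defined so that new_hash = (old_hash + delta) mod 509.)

Answer: 484

Derivation:
Delta formula: (val(new) - val(old)) * B^(n-1-k) mod M
  val('c') - val('d') = 3 - 4 = -1
  B^(n-1-k) = 5^2 mod 509 = 25
  Delta = -1 * 25 mod 509 = 484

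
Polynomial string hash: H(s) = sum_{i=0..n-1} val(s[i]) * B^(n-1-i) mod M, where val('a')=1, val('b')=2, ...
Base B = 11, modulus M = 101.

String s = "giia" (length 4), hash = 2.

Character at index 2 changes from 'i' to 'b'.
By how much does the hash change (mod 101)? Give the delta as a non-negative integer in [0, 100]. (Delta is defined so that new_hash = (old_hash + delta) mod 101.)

Answer: 24

Derivation:
Delta formula: (val(new) - val(old)) * B^(n-1-k) mod M
  val('b') - val('i') = 2 - 9 = -7
  B^(n-1-k) = 11^1 mod 101 = 11
  Delta = -7 * 11 mod 101 = 24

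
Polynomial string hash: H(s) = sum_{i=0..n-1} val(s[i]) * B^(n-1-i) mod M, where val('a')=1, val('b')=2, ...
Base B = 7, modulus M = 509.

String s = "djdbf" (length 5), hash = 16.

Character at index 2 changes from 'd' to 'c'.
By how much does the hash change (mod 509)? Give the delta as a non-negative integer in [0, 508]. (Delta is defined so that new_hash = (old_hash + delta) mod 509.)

Answer: 460

Derivation:
Delta formula: (val(new) - val(old)) * B^(n-1-k) mod M
  val('c') - val('d') = 3 - 4 = -1
  B^(n-1-k) = 7^2 mod 509 = 49
  Delta = -1 * 49 mod 509 = 460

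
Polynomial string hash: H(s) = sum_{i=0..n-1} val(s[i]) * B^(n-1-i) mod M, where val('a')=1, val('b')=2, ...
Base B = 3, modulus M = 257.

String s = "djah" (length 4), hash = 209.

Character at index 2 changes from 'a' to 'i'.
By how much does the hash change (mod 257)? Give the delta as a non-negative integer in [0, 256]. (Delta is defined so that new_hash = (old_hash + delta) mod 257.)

Delta formula: (val(new) - val(old)) * B^(n-1-k) mod M
  val('i') - val('a') = 9 - 1 = 8
  B^(n-1-k) = 3^1 mod 257 = 3
  Delta = 8 * 3 mod 257 = 24

Answer: 24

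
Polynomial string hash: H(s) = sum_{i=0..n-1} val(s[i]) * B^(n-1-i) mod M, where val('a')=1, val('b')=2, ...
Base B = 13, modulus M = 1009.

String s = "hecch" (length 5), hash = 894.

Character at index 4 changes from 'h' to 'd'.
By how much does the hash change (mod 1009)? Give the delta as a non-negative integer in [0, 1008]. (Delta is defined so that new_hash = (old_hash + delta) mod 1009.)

Answer: 1005

Derivation:
Delta formula: (val(new) - val(old)) * B^(n-1-k) mod M
  val('d') - val('h') = 4 - 8 = -4
  B^(n-1-k) = 13^0 mod 1009 = 1
  Delta = -4 * 1 mod 1009 = 1005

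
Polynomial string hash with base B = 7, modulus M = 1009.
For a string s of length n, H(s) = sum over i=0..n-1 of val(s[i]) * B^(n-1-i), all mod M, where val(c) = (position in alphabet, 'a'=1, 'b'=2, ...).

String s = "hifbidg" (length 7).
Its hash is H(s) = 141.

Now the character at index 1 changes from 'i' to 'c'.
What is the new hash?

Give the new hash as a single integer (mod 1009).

val('i') = 9, val('c') = 3
Position k = 1, exponent = n-1-k = 5
B^5 mod M = 7^5 mod 1009 = 663
Delta = (3 - 9) * 663 mod 1009 = 58
New hash = (141 + 58) mod 1009 = 199

Answer: 199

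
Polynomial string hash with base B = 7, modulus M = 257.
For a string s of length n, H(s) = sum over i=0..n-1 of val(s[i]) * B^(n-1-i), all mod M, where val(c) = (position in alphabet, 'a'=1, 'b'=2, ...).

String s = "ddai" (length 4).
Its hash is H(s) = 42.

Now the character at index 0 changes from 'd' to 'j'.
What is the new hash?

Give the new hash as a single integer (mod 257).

Answer: 44

Derivation:
val('d') = 4, val('j') = 10
Position k = 0, exponent = n-1-k = 3
B^3 mod M = 7^3 mod 257 = 86
Delta = (10 - 4) * 86 mod 257 = 2
New hash = (42 + 2) mod 257 = 44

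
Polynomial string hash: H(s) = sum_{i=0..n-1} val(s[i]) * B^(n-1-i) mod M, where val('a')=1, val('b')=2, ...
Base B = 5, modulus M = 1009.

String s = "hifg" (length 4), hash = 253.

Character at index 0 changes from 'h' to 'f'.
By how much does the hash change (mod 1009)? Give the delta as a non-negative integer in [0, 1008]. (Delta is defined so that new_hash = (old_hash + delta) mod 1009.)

Answer: 759

Derivation:
Delta formula: (val(new) - val(old)) * B^(n-1-k) mod M
  val('f') - val('h') = 6 - 8 = -2
  B^(n-1-k) = 5^3 mod 1009 = 125
  Delta = -2 * 125 mod 1009 = 759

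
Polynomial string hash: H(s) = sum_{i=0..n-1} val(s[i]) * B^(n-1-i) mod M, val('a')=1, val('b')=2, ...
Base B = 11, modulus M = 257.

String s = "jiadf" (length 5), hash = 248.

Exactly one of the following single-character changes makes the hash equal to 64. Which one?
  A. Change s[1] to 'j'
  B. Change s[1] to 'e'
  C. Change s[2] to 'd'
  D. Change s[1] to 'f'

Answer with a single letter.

Answer: B

Derivation:
Option A: s[1]='i'->'j', delta=(10-9)*11^3 mod 257 = 46, hash=248+46 mod 257 = 37
Option B: s[1]='i'->'e', delta=(5-9)*11^3 mod 257 = 73, hash=248+73 mod 257 = 64 <-- target
Option C: s[2]='a'->'d', delta=(4-1)*11^2 mod 257 = 106, hash=248+106 mod 257 = 97
Option D: s[1]='i'->'f', delta=(6-9)*11^3 mod 257 = 119, hash=248+119 mod 257 = 110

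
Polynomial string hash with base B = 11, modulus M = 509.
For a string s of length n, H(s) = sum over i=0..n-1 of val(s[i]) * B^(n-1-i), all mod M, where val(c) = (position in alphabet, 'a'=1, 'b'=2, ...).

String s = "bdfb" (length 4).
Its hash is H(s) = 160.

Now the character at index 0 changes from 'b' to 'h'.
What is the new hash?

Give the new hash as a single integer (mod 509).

val('b') = 2, val('h') = 8
Position k = 0, exponent = n-1-k = 3
B^3 mod M = 11^3 mod 509 = 313
Delta = (8 - 2) * 313 mod 509 = 351
New hash = (160 + 351) mod 509 = 2

Answer: 2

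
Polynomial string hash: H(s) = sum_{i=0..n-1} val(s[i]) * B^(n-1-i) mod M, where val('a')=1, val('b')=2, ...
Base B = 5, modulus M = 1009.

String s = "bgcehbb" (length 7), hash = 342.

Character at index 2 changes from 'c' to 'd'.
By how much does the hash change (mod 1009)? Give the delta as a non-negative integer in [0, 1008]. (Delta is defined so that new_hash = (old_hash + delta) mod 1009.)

Delta formula: (val(new) - val(old)) * B^(n-1-k) mod M
  val('d') - val('c') = 4 - 3 = 1
  B^(n-1-k) = 5^4 mod 1009 = 625
  Delta = 1 * 625 mod 1009 = 625

Answer: 625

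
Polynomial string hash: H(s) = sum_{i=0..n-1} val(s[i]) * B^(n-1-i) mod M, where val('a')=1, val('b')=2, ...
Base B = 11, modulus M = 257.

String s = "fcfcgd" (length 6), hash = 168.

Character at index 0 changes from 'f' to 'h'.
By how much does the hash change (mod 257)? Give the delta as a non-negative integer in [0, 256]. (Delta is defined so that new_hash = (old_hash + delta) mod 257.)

Answer: 81

Derivation:
Delta formula: (val(new) - val(old)) * B^(n-1-k) mod M
  val('h') - val('f') = 8 - 6 = 2
  B^(n-1-k) = 11^5 mod 257 = 169
  Delta = 2 * 169 mod 257 = 81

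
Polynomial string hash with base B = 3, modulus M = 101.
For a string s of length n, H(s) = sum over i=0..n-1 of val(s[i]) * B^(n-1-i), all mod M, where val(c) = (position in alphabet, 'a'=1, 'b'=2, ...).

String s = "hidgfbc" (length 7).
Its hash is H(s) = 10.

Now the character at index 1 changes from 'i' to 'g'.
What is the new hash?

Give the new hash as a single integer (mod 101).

Answer: 29

Derivation:
val('i') = 9, val('g') = 7
Position k = 1, exponent = n-1-k = 5
B^5 mod M = 3^5 mod 101 = 41
Delta = (7 - 9) * 41 mod 101 = 19
New hash = (10 + 19) mod 101 = 29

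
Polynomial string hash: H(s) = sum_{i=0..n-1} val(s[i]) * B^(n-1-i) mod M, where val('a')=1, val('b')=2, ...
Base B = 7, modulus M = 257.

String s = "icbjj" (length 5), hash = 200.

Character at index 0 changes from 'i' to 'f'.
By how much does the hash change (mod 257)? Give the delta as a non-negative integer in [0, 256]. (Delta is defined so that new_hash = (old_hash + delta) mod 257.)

Answer: 250

Derivation:
Delta formula: (val(new) - val(old)) * B^(n-1-k) mod M
  val('f') - val('i') = 6 - 9 = -3
  B^(n-1-k) = 7^4 mod 257 = 88
  Delta = -3 * 88 mod 257 = 250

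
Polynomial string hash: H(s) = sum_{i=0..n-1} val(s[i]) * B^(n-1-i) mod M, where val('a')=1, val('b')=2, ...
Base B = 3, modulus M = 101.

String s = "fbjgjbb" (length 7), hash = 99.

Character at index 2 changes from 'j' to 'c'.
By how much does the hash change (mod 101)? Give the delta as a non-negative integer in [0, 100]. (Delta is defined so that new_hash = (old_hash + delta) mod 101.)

Delta formula: (val(new) - val(old)) * B^(n-1-k) mod M
  val('c') - val('j') = 3 - 10 = -7
  B^(n-1-k) = 3^4 mod 101 = 81
  Delta = -7 * 81 mod 101 = 39

Answer: 39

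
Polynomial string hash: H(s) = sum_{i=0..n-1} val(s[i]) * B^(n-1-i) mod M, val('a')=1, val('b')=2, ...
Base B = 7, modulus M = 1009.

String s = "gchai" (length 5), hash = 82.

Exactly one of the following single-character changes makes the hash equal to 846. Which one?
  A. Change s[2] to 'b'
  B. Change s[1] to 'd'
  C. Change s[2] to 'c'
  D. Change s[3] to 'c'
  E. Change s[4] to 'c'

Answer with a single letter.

Answer: C

Derivation:
Option A: s[2]='h'->'b', delta=(2-8)*7^2 mod 1009 = 715, hash=82+715 mod 1009 = 797
Option B: s[1]='c'->'d', delta=(4-3)*7^3 mod 1009 = 343, hash=82+343 mod 1009 = 425
Option C: s[2]='h'->'c', delta=(3-8)*7^2 mod 1009 = 764, hash=82+764 mod 1009 = 846 <-- target
Option D: s[3]='a'->'c', delta=(3-1)*7^1 mod 1009 = 14, hash=82+14 mod 1009 = 96
Option E: s[4]='i'->'c', delta=(3-9)*7^0 mod 1009 = 1003, hash=82+1003 mod 1009 = 76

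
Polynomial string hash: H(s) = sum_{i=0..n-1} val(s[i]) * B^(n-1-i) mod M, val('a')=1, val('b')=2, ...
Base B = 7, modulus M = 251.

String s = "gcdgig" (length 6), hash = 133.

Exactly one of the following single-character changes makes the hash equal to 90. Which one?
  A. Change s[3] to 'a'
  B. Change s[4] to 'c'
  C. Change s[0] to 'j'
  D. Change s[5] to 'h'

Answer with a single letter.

Answer: A

Derivation:
Option A: s[3]='g'->'a', delta=(1-7)*7^2 mod 251 = 208, hash=133+208 mod 251 = 90 <-- target
Option B: s[4]='i'->'c', delta=(3-9)*7^1 mod 251 = 209, hash=133+209 mod 251 = 91
Option C: s[0]='g'->'j', delta=(10-7)*7^5 mod 251 = 221, hash=133+221 mod 251 = 103
Option D: s[5]='g'->'h', delta=(8-7)*7^0 mod 251 = 1, hash=133+1 mod 251 = 134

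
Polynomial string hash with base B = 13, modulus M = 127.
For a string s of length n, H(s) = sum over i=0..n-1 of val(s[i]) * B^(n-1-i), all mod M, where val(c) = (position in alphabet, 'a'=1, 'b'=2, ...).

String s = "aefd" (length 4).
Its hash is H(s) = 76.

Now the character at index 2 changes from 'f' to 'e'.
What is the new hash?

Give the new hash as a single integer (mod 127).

Answer: 63

Derivation:
val('f') = 6, val('e') = 5
Position k = 2, exponent = n-1-k = 1
B^1 mod M = 13^1 mod 127 = 13
Delta = (5 - 6) * 13 mod 127 = 114
New hash = (76 + 114) mod 127 = 63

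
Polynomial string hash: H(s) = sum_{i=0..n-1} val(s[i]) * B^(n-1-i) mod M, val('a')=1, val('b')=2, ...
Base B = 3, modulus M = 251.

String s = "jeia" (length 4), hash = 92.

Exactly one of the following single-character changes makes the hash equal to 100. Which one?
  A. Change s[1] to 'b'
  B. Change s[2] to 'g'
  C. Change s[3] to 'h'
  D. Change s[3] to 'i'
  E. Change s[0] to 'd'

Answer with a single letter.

Answer: D

Derivation:
Option A: s[1]='e'->'b', delta=(2-5)*3^2 mod 251 = 224, hash=92+224 mod 251 = 65
Option B: s[2]='i'->'g', delta=(7-9)*3^1 mod 251 = 245, hash=92+245 mod 251 = 86
Option C: s[3]='a'->'h', delta=(8-1)*3^0 mod 251 = 7, hash=92+7 mod 251 = 99
Option D: s[3]='a'->'i', delta=(9-1)*3^0 mod 251 = 8, hash=92+8 mod 251 = 100 <-- target
Option E: s[0]='j'->'d', delta=(4-10)*3^3 mod 251 = 89, hash=92+89 mod 251 = 181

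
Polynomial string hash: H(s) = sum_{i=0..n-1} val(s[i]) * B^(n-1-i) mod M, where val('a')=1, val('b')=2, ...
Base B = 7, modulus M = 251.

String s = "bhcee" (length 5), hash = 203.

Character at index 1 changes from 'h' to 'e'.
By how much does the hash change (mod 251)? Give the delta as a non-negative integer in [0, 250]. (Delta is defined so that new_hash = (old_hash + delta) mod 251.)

Delta formula: (val(new) - val(old)) * B^(n-1-k) mod M
  val('e') - val('h') = 5 - 8 = -3
  B^(n-1-k) = 7^3 mod 251 = 92
  Delta = -3 * 92 mod 251 = 226

Answer: 226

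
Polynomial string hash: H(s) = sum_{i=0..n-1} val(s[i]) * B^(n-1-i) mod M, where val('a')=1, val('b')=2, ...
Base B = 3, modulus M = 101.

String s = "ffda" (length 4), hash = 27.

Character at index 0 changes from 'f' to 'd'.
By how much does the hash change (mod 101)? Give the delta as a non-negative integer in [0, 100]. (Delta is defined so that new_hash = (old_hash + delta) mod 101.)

Delta formula: (val(new) - val(old)) * B^(n-1-k) mod M
  val('d') - val('f') = 4 - 6 = -2
  B^(n-1-k) = 3^3 mod 101 = 27
  Delta = -2 * 27 mod 101 = 47

Answer: 47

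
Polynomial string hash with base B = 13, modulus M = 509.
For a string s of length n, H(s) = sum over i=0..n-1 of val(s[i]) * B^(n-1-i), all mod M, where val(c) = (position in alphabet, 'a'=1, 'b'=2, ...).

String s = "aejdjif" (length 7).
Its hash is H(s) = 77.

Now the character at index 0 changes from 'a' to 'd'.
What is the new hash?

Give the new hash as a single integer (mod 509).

val('a') = 1, val('d') = 4
Position k = 0, exponent = n-1-k = 6
B^6 mod M = 13^6 mod 509 = 471
Delta = (4 - 1) * 471 mod 509 = 395
New hash = (77 + 395) mod 509 = 472

Answer: 472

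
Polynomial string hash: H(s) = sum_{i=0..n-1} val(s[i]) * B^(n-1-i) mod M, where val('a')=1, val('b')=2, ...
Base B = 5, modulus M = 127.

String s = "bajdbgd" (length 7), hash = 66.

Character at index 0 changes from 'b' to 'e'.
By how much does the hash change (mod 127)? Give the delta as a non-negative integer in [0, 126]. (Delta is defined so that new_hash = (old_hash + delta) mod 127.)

Delta formula: (val(new) - val(old)) * B^(n-1-k) mod M
  val('e') - val('b') = 5 - 2 = 3
  B^(n-1-k) = 5^6 mod 127 = 4
  Delta = 3 * 4 mod 127 = 12

Answer: 12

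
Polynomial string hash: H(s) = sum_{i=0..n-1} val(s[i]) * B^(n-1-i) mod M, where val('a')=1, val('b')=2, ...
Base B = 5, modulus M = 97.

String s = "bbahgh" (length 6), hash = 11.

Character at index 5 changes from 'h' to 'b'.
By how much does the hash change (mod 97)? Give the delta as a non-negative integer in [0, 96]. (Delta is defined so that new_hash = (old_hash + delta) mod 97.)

Answer: 91

Derivation:
Delta formula: (val(new) - val(old)) * B^(n-1-k) mod M
  val('b') - val('h') = 2 - 8 = -6
  B^(n-1-k) = 5^0 mod 97 = 1
  Delta = -6 * 1 mod 97 = 91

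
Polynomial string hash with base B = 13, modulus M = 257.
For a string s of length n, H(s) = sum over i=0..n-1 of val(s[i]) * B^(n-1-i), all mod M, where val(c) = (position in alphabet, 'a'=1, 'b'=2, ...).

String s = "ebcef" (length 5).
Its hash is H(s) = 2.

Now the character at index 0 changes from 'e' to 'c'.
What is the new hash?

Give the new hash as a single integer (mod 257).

val('e') = 5, val('c') = 3
Position k = 0, exponent = n-1-k = 4
B^4 mod M = 13^4 mod 257 = 34
Delta = (3 - 5) * 34 mod 257 = 189
New hash = (2 + 189) mod 257 = 191

Answer: 191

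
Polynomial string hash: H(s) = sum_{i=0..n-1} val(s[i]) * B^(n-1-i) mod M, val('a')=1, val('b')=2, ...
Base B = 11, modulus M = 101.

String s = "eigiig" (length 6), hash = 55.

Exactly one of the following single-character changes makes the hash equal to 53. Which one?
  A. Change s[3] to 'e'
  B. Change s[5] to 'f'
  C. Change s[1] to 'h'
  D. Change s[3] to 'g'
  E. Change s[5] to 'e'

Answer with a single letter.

Answer: E

Derivation:
Option A: s[3]='i'->'e', delta=(5-9)*11^2 mod 101 = 21, hash=55+21 mod 101 = 76
Option B: s[5]='g'->'f', delta=(6-7)*11^0 mod 101 = 100, hash=55+100 mod 101 = 54
Option C: s[1]='i'->'h', delta=(8-9)*11^4 mod 101 = 4, hash=55+4 mod 101 = 59
Option D: s[3]='i'->'g', delta=(7-9)*11^2 mod 101 = 61, hash=55+61 mod 101 = 15
Option E: s[5]='g'->'e', delta=(5-7)*11^0 mod 101 = 99, hash=55+99 mod 101 = 53 <-- target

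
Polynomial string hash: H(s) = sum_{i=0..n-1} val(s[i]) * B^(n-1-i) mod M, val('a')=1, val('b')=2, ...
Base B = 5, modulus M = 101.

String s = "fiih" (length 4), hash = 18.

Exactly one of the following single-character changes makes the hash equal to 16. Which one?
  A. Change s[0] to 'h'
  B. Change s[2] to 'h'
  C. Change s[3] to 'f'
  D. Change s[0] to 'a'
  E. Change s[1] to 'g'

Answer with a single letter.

Option A: s[0]='f'->'h', delta=(8-6)*5^3 mod 101 = 48, hash=18+48 mod 101 = 66
Option B: s[2]='i'->'h', delta=(8-9)*5^1 mod 101 = 96, hash=18+96 mod 101 = 13
Option C: s[3]='h'->'f', delta=(6-8)*5^0 mod 101 = 99, hash=18+99 mod 101 = 16 <-- target
Option D: s[0]='f'->'a', delta=(1-6)*5^3 mod 101 = 82, hash=18+82 mod 101 = 100
Option E: s[1]='i'->'g', delta=(7-9)*5^2 mod 101 = 51, hash=18+51 mod 101 = 69

Answer: C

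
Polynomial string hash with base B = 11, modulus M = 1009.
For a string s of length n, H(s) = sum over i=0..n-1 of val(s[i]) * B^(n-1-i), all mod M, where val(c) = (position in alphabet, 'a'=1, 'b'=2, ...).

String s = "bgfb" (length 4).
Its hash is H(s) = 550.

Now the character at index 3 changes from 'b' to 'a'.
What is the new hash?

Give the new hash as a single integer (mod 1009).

Answer: 549

Derivation:
val('b') = 2, val('a') = 1
Position k = 3, exponent = n-1-k = 0
B^0 mod M = 11^0 mod 1009 = 1
Delta = (1 - 2) * 1 mod 1009 = 1008
New hash = (550 + 1008) mod 1009 = 549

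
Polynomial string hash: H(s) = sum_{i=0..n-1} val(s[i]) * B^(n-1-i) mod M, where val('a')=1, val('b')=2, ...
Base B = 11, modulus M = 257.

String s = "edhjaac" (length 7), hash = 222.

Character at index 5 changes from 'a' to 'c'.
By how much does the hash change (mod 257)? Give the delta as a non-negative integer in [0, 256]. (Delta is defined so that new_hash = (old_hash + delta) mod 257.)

Delta formula: (val(new) - val(old)) * B^(n-1-k) mod M
  val('c') - val('a') = 3 - 1 = 2
  B^(n-1-k) = 11^1 mod 257 = 11
  Delta = 2 * 11 mod 257 = 22

Answer: 22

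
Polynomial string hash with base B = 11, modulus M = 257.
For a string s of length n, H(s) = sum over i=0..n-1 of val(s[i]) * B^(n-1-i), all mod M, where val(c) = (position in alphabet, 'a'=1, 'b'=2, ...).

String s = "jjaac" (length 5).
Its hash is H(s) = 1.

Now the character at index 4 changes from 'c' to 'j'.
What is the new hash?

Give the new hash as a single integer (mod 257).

val('c') = 3, val('j') = 10
Position k = 4, exponent = n-1-k = 0
B^0 mod M = 11^0 mod 257 = 1
Delta = (10 - 3) * 1 mod 257 = 7
New hash = (1 + 7) mod 257 = 8

Answer: 8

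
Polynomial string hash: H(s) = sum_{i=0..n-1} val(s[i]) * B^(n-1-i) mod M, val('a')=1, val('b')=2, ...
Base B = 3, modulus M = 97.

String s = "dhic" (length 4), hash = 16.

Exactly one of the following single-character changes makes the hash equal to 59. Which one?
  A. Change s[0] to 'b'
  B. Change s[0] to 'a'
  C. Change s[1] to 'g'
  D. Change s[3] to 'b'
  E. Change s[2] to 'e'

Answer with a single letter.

Option A: s[0]='d'->'b', delta=(2-4)*3^3 mod 97 = 43, hash=16+43 mod 97 = 59 <-- target
Option B: s[0]='d'->'a', delta=(1-4)*3^3 mod 97 = 16, hash=16+16 mod 97 = 32
Option C: s[1]='h'->'g', delta=(7-8)*3^2 mod 97 = 88, hash=16+88 mod 97 = 7
Option D: s[3]='c'->'b', delta=(2-3)*3^0 mod 97 = 96, hash=16+96 mod 97 = 15
Option E: s[2]='i'->'e', delta=(5-9)*3^1 mod 97 = 85, hash=16+85 mod 97 = 4

Answer: A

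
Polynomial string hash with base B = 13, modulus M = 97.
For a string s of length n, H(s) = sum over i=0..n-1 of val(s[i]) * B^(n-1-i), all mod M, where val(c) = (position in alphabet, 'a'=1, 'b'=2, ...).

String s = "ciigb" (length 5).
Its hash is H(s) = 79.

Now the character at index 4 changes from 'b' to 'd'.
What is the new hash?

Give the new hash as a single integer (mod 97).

Answer: 81

Derivation:
val('b') = 2, val('d') = 4
Position k = 4, exponent = n-1-k = 0
B^0 mod M = 13^0 mod 97 = 1
Delta = (4 - 2) * 1 mod 97 = 2
New hash = (79 + 2) mod 97 = 81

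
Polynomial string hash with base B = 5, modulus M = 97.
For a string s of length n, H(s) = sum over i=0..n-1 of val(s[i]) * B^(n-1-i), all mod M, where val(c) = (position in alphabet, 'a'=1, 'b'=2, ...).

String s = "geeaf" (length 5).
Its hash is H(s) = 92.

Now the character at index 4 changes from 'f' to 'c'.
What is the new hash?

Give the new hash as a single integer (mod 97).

val('f') = 6, val('c') = 3
Position k = 4, exponent = n-1-k = 0
B^0 mod M = 5^0 mod 97 = 1
Delta = (3 - 6) * 1 mod 97 = 94
New hash = (92 + 94) mod 97 = 89

Answer: 89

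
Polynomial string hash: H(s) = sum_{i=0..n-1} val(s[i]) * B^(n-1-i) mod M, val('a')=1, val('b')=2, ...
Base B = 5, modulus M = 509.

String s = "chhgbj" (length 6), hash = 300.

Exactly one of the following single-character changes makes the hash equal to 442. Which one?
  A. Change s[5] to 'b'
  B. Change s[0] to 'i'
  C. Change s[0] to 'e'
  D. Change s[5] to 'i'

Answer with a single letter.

Answer: C

Derivation:
Option A: s[5]='j'->'b', delta=(2-10)*5^0 mod 509 = 501, hash=300+501 mod 509 = 292
Option B: s[0]='c'->'i', delta=(9-3)*5^5 mod 509 = 426, hash=300+426 mod 509 = 217
Option C: s[0]='c'->'e', delta=(5-3)*5^5 mod 509 = 142, hash=300+142 mod 509 = 442 <-- target
Option D: s[5]='j'->'i', delta=(9-10)*5^0 mod 509 = 508, hash=300+508 mod 509 = 299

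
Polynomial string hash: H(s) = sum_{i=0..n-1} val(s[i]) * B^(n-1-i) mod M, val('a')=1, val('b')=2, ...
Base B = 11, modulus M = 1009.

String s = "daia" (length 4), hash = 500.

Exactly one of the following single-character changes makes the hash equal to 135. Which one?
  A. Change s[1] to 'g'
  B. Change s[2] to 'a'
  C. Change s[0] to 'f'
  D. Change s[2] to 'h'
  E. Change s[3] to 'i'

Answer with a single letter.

Option A: s[1]='a'->'g', delta=(7-1)*11^2 mod 1009 = 726, hash=500+726 mod 1009 = 217
Option B: s[2]='i'->'a', delta=(1-9)*11^1 mod 1009 = 921, hash=500+921 mod 1009 = 412
Option C: s[0]='d'->'f', delta=(6-4)*11^3 mod 1009 = 644, hash=500+644 mod 1009 = 135 <-- target
Option D: s[2]='i'->'h', delta=(8-9)*11^1 mod 1009 = 998, hash=500+998 mod 1009 = 489
Option E: s[3]='a'->'i', delta=(9-1)*11^0 mod 1009 = 8, hash=500+8 mod 1009 = 508

Answer: C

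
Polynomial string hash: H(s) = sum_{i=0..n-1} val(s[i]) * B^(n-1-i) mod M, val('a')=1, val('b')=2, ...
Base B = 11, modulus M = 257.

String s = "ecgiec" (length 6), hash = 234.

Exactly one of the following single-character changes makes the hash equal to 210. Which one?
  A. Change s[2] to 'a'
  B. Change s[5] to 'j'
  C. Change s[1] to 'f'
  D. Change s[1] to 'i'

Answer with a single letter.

Answer: C

Derivation:
Option A: s[2]='g'->'a', delta=(1-7)*11^3 mod 257 = 238, hash=234+238 mod 257 = 215
Option B: s[5]='c'->'j', delta=(10-3)*11^0 mod 257 = 7, hash=234+7 mod 257 = 241
Option C: s[1]='c'->'f', delta=(6-3)*11^4 mod 257 = 233, hash=234+233 mod 257 = 210 <-- target
Option D: s[1]='c'->'i', delta=(9-3)*11^4 mod 257 = 209, hash=234+209 mod 257 = 186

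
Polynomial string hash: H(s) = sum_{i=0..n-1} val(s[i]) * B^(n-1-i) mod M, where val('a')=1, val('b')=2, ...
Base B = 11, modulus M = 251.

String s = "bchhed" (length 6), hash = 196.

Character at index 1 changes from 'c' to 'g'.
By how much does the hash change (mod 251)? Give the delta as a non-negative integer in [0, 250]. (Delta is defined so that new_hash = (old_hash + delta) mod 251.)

Answer: 81

Derivation:
Delta formula: (val(new) - val(old)) * B^(n-1-k) mod M
  val('g') - val('c') = 7 - 3 = 4
  B^(n-1-k) = 11^4 mod 251 = 83
  Delta = 4 * 83 mod 251 = 81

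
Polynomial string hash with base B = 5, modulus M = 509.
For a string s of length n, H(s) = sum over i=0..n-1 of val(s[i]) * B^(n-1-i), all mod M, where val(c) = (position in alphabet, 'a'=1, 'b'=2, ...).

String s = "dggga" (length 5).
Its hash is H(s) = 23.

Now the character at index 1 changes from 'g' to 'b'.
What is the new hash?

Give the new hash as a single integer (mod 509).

val('g') = 7, val('b') = 2
Position k = 1, exponent = n-1-k = 3
B^3 mod M = 5^3 mod 509 = 125
Delta = (2 - 7) * 125 mod 509 = 393
New hash = (23 + 393) mod 509 = 416

Answer: 416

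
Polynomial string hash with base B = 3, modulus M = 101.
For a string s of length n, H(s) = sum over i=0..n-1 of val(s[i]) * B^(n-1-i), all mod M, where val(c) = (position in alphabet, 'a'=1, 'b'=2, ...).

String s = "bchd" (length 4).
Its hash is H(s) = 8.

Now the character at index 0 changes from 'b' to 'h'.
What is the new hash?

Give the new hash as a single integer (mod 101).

Answer: 69

Derivation:
val('b') = 2, val('h') = 8
Position k = 0, exponent = n-1-k = 3
B^3 mod M = 3^3 mod 101 = 27
Delta = (8 - 2) * 27 mod 101 = 61
New hash = (8 + 61) mod 101 = 69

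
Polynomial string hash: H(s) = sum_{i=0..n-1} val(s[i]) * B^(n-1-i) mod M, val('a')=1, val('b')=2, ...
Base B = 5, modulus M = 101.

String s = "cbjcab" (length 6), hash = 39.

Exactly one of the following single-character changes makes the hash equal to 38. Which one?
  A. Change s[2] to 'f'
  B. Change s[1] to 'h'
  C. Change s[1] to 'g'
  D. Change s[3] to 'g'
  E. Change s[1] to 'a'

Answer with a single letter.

Answer: D

Derivation:
Option A: s[2]='j'->'f', delta=(6-10)*5^3 mod 101 = 5, hash=39+5 mod 101 = 44
Option B: s[1]='b'->'h', delta=(8-2)*5^4 mod 101 = 13, hash=39+13 mod 101 = 52
Option C: s[1]='b'->'g', delta=(7-2)*5^4 mod 101 = 95, hash=39+95 mod 101 = 33
Option D: s[3]='c'->'g', delta=(7-3)*5^2 mod 101 = 100, hash=39+100 mod 101 = 38 <-- target
Option E: s[1]='b'->'a', delta=(1-2)*5^4 mod 101 = 82, hash=39+82 mod 101 = 20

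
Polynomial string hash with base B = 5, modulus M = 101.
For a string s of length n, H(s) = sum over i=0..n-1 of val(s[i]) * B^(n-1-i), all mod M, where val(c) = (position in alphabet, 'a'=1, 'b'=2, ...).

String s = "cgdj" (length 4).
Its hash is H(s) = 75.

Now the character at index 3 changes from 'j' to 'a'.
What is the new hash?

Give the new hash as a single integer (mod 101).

val('j') = 10, val('a') = 1
Position k = 3, exponent = n-1-k = 0
B^0 mod M = 5^0 mod 101 = 1
Delta = (1 - 10) * 1 mod 101 = 92
New hash = (75 + 92) mod 101 = 66

Answer: 66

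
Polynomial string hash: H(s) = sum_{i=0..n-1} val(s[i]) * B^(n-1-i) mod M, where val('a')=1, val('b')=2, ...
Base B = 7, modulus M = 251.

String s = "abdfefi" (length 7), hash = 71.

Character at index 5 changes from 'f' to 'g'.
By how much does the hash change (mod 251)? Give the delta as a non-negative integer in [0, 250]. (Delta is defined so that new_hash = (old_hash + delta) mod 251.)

Answer: 7

Derivation:
Delta formula: (val(new) - val(old)) * B^(n-1-k) mod M
  val('g') - val('f') = 7 - 6 = 1
  B^(n-1-k) = 7^1 mod 251 = 7
  Delta = 1 * 7 mod 251 = 7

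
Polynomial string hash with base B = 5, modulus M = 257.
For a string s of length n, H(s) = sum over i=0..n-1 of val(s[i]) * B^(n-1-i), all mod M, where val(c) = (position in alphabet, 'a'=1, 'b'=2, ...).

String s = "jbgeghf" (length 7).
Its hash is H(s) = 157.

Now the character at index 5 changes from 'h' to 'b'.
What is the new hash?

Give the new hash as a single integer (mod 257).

Answer: 127

Derivation:
val('h') = 8, val('b') = 2
Position k = 5, exponent = n-1-k = 1
B^1 mod M = 5^1 mod 257 = 5
Delta = (2 - 8) * 5 mod 257 = 227
New hash = (157 + 227) mod 257 = 127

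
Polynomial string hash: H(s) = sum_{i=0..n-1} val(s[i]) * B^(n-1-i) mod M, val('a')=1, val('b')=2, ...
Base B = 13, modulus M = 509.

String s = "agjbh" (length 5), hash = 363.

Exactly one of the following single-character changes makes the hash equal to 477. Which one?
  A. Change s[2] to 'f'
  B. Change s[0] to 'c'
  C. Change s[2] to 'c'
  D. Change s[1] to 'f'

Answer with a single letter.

Option A: s[2]='j'->'f', delta=(6-10)*13^2 mod 509 = 342, hash=363+342 mod 509 = 196
Option B: s[0]='a'->'c', delta=(3-1)*13^4 mod 509 = 114, hash=363+114 mod 509 = 477 <-- target
Option C: s[2]='j'->'c', delta=(3-10)*13^2 mod 509 = 344, hash=363+344 mod 509 = 198
Option D: s[1]='g'->'f', delta=(6-7)*13^3 mod 509 = 348, hash=363+348 mod 509 = 202

Answer: B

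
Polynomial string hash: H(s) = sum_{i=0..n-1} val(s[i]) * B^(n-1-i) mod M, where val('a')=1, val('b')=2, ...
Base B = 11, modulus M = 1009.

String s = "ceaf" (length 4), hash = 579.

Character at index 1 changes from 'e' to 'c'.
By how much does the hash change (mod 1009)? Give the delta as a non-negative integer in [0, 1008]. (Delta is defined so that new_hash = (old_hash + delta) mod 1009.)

Delta formula: (val(new) - val(old)) * B^(n-1-k) mod M
  val('c') - val('e') = 3 - 5 = -2
  B^(n-1-k) = 11^2 mod 1009 = 121
  Delta = -2 * 121 mod 1009 = 767

Answer: 767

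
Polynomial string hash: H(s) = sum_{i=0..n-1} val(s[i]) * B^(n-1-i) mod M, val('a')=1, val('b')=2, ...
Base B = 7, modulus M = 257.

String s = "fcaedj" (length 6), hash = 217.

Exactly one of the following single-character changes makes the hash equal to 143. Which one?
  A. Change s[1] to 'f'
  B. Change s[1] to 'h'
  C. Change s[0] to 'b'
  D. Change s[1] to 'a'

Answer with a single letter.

Answer: B

Derivation:
Option A: s[1]='c'->'f', delta=(6-3)*7^4 mod 257 = 7, hash=217+7 mod 257 = 224
Option B: s[1]='c'->'h', delta=(8-3)*7^4 mod 257 = 183, hash=217+183 mod 257 = 143 <-- target
Option C: s[0]='f'->'b', delta=(2-6)*7^5 mod 257 = 106, hash=217+106 mod 257 = 66
Option D: s[1]='c'->'a', delta=(1-3)*7^4 mod 257 = 81, hash=217+81 mod 257 = 41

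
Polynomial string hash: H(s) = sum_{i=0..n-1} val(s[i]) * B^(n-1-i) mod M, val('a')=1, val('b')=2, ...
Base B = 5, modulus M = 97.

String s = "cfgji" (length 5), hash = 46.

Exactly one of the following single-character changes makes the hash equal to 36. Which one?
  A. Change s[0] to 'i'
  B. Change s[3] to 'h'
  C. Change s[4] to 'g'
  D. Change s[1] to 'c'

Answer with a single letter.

Answer: B

Derivation:
Option A: s[0]='c'->'i', delta=(9-3)*5^4 mod 97 = 64, hash=46+64 mod 97 = 13
Option B: s[3]='j'->'h', delta=(8-10)*5^1 mod 97 = 87, hash=46+87 mod 97 = 36 <-- target
Option C: s[4]='i'->'g', delta=(7-9)*5^0 mod 97 = 95, hash=46+95 mod 97 = 44
Option D: s[1]='f'->'c', delta=(3-6)*5^3 mod 97 = 13, hash=46+13 mod 97 = 59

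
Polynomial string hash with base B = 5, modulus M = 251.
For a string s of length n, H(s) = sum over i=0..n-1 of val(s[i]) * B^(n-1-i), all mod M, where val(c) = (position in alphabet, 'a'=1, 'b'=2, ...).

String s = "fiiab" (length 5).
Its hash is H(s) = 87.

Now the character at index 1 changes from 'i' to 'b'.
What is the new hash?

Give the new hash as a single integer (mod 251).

Answer: 216

Derivation:
val('i') = 9, val('b') = 2
Position k = 1, exponent = n-1-k = 3
B^3 mod M = 5^3 mod 251 = 125
Delta = (2 - 9) * 125 mod 251 = 129
New hash = (87 + 129) mod 251 = 216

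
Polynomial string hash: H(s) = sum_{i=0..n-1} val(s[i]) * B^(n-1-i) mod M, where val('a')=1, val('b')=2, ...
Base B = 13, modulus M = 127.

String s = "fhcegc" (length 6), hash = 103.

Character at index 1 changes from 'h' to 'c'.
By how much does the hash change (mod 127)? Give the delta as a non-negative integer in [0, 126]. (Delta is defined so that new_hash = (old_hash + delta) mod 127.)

Delta formula: (val(new) - val(old)) * B^(n-1-k) mod M
  val('c') - val('h') = 3 - 8 = -5
  B^(n-1-k) = 13^4 mod 127 = 113
  Delta = -5 * 113 mod 127 = 70

Answer: 70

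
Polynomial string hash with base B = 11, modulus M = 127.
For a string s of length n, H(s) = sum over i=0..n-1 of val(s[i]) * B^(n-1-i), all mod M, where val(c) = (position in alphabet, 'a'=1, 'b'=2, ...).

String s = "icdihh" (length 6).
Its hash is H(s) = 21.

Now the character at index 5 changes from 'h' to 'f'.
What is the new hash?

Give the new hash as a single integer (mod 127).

Answer: 19

Derivation:
val('h') = 8, val('f') = 6
Position k = 5, exponent = n-1-k = 0
B^0 mod M = 11^0 mod 127 = 1
Delta = (6 - 8) * 1 mod 127 = 125
New hash = (21 + 125) mod 127 = 19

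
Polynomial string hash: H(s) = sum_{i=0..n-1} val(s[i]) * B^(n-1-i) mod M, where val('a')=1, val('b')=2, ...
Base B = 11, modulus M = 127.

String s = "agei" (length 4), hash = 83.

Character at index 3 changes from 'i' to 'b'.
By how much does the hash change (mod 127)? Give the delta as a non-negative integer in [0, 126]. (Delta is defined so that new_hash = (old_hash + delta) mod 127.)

Delta formula: (val(new) - val(old)) * B^(n-1-k) mod M
  val('b') - val('i') = 2 - 9 = -7
  B^(n-1-k) = 11^0 mod 127 = 1
  Delta = -7 * 1 mod 127 = 120

Answer: 120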